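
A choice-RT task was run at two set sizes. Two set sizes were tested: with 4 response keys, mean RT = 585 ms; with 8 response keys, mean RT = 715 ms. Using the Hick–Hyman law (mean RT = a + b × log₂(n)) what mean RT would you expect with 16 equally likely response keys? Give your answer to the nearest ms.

Fit slope and intercept:
  b = (715 − 585) / (log₂ 8 − log₂ 4) = 130 / (3 − 2) = 130 ms/bit
  a = 585 − 130 × 2 = 325 ms
Then RT(16) = 325 + 130 × log₂ 16 = 325 + 130 × 4 ≈ 845.000 ms.

845 ms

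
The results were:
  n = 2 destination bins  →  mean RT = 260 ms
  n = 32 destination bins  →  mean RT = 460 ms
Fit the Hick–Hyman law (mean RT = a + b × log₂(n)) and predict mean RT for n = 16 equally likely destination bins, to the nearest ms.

410 ms

With log₂ n on the abscissa the relation is linear; from the two conditions:
  b = (460 − 260) / (log₂ 32 − log₂ 2) = 200 / (5 − 1) = 50 ms/bit
  a = 260 − 50 × 1 = 210 ms
Then RT(16) = 210 + 50 × log₂ 16 = 210 + 50 × 4 ≈ 410.000 ms.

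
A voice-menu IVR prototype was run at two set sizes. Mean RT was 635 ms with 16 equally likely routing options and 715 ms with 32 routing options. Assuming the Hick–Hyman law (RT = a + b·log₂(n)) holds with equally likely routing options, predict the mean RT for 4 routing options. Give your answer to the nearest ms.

475 ms

RT is linear in log₂ n, so two points fix the line:
  b = (715 − 635) / (log₂ 32 − log₂ 16) = 80 / (5 − 4) = 80 ms/bit
  a = 635 − 80 × 4 = 315 ms
Then RT(4) = 315 + 80 × log₂ 4 = 315 + 80 × 2 ≈ 475.000 ms.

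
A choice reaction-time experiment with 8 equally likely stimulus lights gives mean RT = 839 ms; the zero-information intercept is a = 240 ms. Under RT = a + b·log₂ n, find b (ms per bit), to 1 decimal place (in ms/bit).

8 alternatives carry log₂ 8 = 3 bits; the choice cost is 839 − 240 = 599 ms, so b = 599/3 = 199.667 ms/bit.

199.7 ms/bit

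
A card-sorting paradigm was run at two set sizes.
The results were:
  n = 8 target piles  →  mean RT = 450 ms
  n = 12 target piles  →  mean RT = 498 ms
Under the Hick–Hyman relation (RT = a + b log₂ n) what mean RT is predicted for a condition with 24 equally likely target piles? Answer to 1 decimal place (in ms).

RT is linear in log₂ n, so two points fix the line:
  b = (498 − 450) / (log₂ 12 − log₂ 8) = 48 / (3.5850 − 3) = 82.057 ms/bit
  a = 450 − 82.057 × 3 = 203.830 ms
Then RT(24) = 203.830 + 82.057 × log₂ 24 = 203.830 + 82.057 × 4.5850 ≈ 580.057 ms.

580.1 ms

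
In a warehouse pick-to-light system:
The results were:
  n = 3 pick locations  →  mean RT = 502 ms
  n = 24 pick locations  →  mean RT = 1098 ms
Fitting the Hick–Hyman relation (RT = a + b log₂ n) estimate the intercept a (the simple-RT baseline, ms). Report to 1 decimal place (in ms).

187.1 ms

b = (RT₂ − RT₁)/(log₂ n₂ − log₂ n₁) = (1098 − 502)/(4.5850 − 1.5850) = 198.667 ms/bit.
a = RT₁ − b·log₂ n₁ = 502 − 198.667 × 1.5850 = 187.121 ms.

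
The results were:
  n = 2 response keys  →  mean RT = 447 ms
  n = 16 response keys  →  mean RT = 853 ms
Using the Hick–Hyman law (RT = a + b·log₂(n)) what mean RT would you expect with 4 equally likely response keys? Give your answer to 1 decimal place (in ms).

582.3 ms

RT is linear in log₂ n, so two points fix the line:
  b = (853 − 447) / (log₂ 16 − log₂ 2) = 406 / (4 − 1) = 135.333 ms/bit
  a = 447 − 135.333 × 1 = 311.667 ms
Then RT(4) = 311.667 + 135.333 × log₂ 4 = 311.667 + 135.333 × 2 ≈ 582.333 ms.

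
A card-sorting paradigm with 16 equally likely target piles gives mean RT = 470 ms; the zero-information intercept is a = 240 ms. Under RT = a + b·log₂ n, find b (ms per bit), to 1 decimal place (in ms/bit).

57.5 ms/bit

b = (470 − 240) / log₂(16) = 230 / 4 = 57.500 ms/bit.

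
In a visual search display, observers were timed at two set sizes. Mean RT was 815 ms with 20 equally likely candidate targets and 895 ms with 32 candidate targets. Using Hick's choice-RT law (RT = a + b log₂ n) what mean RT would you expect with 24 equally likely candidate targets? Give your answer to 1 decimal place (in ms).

846.0 ms

RT is linear in log₂ n, so two points fix the line:
  b = (895 − 815) / (log₂ 32 − log₂ 20) = 80 / (5 − 4.3219) = 117.982 ms/bit
  a = 815 − 117.982 × 4.3219 = 305.092 ms
Then RT(24) = 305.092 + 117.982 × log₂ 24 = 305.092 + 117.982 × 4.5850 ≈ 846.033 ms.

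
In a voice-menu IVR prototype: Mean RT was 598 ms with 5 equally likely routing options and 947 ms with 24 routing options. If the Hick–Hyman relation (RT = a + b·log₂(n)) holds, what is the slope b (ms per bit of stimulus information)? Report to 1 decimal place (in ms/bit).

Slope: b = (947 − 598) / (log₂ 24 − log₂ 5) = 349/2.2630 = 154.218 ms/bit.

154.2 ms/bit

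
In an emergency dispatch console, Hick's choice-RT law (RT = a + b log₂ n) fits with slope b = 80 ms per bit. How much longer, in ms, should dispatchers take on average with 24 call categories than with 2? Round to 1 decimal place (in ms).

The intercept a cancels: ΔRT = b·(log₂ n₂ − log₂ n₁) = b·log₂(n₂/n₁).
log₂(24) − log₂(2) = 4.5850 − 1 = 3.5850.
ΔRT = 80 × 3.5850 = 286.797 ms.

286.8 ms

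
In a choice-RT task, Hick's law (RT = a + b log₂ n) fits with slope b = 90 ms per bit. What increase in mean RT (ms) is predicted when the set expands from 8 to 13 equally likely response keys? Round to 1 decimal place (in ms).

The intercept a cancels: ΔRT = b·(log₂ n₂ − log₂ n₁) = b·log₂(n₂/n₁).
log₂(13) − log₂(8) = 3.7004 − 3 = 0.7004.
ΔRT = 90 × 0.7004 = 63.040 ms.

63.0 ms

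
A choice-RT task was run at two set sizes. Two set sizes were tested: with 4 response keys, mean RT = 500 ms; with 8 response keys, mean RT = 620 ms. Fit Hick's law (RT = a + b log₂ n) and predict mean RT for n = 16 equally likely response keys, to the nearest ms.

Solve the two-equation system in a and b:
  b = (620 − 500) / (log₂ 8 − log₂ 4) = 120 / (3 − 2) = 120 ms/bit
  a = 500 − 120 × 2 = 260 ms
Then RT(16) = 260 + 120 × log₂ 16 = 260 + 120 × 4 ≈ 740.000 ms.

740 ms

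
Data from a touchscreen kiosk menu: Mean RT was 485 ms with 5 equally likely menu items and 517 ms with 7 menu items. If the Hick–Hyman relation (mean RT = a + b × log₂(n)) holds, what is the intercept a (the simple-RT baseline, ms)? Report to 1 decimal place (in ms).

b = (RT₂ − RT₁)/(log₂ n₂ − log₂ n₁) = (517 − 485)/(2.8074 − 2.3219) = 65.921 ms/bit.
Intercept: a = 485 − 65.921·log₂(5) = 331.935 ms.

331.9 ms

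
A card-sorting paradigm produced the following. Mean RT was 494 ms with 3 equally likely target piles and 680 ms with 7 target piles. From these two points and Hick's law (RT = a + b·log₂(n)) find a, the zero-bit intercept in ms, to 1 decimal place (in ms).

The slope on a log₂ axis is (680 − 494) / (2.8074 − 1.5850) = 152.161 ms/bit.
a = RT₁ − b·log₂ n₁ = 494 − 152.161 × 1.5850 = 252.831 ms.

252.8 ms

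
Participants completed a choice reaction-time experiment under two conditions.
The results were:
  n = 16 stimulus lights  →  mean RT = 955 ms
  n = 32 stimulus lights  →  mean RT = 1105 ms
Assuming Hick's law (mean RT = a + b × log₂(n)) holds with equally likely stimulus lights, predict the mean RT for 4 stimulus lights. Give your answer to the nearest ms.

655 ms

Fit slope and intercept:
  b = (1105 − 955) / (log₂ 32 − log₂ 16) = 150 / (5 − 4) = 150 ms/bit
  a = 955 − 150 × 4 = 355 ms
Then RT(4) = 355 + 150 × log₂ 4 = 355 + 150 × 2 ≈ 655.000 ms.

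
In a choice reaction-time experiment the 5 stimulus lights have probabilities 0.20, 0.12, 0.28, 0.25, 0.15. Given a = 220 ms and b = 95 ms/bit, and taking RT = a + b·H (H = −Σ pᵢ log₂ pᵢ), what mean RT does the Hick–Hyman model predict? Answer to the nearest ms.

Entropy contributions −pᵢ log₂ pᵢ: 0.4644, 0.3671, 0.5142, 0.5000, 0.4105; sum H = 2.2562 bits.
RT = a + bH = 220 + 95·2.2562 = 434.34 ms.

434 ms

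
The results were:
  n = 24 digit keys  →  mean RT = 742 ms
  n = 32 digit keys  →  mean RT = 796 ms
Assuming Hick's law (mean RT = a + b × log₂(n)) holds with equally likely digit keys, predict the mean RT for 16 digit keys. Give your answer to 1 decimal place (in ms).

665.9 ms

RT is linear in log₂ n, so two points fix the line:
  b = (796 − 742) / (log₂ 32 − log₂ 24) = 54 / (5 − 4.5850) = 130.109 ms/bit
  a = 742 − 130.109 × 4.5850 = 145.456 ms
Then RT(16) = 145.456 + 130.109 × log₂ 16 = 145.456 + 130.109 × 4 ≈ 665.891 ms.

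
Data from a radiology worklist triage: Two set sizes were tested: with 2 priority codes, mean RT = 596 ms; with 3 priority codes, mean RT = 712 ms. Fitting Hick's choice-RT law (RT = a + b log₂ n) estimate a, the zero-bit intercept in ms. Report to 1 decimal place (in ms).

397.7 ms

The slope on a log₂ axis is (712 − 596) / (1.5850 − 1) = 198.303 ms/bit.
Intercept: a = 596 − 198.303·log₂(2) = 397.697 ms.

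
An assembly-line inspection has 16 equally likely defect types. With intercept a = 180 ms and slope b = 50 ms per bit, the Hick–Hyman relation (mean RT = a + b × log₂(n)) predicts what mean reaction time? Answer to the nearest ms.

log₂(16) = 4 bits, so RT = 180 + 50 × 4 ≈ 380.000 ms.

380 ms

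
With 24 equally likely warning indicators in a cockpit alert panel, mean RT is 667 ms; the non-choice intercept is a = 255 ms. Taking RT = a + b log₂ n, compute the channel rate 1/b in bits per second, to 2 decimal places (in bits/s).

11.13 bits/s

Choice component = 667 − 255 = 412 ms over log₂(24) = 4.5850 bits.
b = 412 / 4.5850 = 89.859 ms/bit, so 1/b = 11.129 bits/s.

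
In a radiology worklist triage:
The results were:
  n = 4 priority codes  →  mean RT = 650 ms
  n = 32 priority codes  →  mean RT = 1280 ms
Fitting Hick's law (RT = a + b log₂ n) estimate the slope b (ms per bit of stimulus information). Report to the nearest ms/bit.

The slope on a log₂ axis is (1280 − 650) / (5 − 2) = 210 ms/bit.

210 ms/bit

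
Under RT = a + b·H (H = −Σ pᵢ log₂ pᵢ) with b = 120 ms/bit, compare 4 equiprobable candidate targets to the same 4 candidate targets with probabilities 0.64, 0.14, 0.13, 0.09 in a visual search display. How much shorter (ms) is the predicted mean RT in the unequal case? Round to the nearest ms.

The RT saving is b·ΔH. Equiprobable H₀ = log₂(4) = 2.0000 bits; with the given probabilities H = 1.5045 bits.
b·(H₀ − H) = 120 × (2.0000 − 1.5045) = 59.46 ms.

59 ms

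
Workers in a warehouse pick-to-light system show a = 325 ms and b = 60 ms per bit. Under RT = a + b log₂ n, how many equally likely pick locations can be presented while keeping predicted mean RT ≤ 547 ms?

12

Set 325 + 60·log₂ n ≤ 547 → log₂ n ≤ (547 − 325)/60 = 3.7000.
So n ≤ 2^3.7000 = 12.996; the largest integer n is 12.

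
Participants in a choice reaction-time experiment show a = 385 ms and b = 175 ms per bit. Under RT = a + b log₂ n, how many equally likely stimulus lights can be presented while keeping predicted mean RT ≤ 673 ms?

Set 385 + 175·log₂ n ≤ 673 → log₂ n ≤ (673 − 385)/175 = 1.6457.
So n ≤ 2^1.6457 = 3.129; the largest integer n is 3.

3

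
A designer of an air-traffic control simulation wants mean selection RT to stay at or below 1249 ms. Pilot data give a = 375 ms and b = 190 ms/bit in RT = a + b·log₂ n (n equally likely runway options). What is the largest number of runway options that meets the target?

190·log₂ n ≤ 1249 − 375 = 874, giving log₂ n ≤ 4.6000 and n ≤ 24.251. The largest whole number is 24.

24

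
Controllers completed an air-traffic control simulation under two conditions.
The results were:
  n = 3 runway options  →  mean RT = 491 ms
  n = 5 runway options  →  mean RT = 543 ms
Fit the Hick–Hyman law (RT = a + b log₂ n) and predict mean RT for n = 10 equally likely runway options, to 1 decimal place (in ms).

613.6 ms

Solve the two-equation system in a and b:
  b = (543 − 491) / (log₂ 5 − log₂ 3) = 52 / (2.3219 − 1.5850) = 70.560 ms/bit
  a = 491 − 70.560 × 1.5850 = 379.166 ms
Then RT(10) = 379.166 + 70.560 × log₂ 10 = 379.166 + 70.560 × 3.3219 ≈ 613.560 ms.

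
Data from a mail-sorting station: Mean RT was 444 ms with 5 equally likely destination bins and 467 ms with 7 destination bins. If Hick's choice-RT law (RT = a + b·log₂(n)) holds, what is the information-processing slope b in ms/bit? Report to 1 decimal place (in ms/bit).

The slope on a log₂ axis is (467 − 444) / (2.8074 − 2.3219) = 47.381 ms/bit.

47.4 ms/bit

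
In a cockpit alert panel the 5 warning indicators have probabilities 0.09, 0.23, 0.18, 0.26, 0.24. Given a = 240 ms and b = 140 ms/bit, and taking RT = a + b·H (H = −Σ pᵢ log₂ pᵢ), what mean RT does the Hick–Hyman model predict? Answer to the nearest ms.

554 ms

Entropy contributions −pᵢ log₂ pᵢ: 0.3127, 0.4877, 0.4453, 0.5053, 0.4941; sum H = 2.2451 bits.
RT = a + bH = 240 + 140·2.2451 = 554.31 ms.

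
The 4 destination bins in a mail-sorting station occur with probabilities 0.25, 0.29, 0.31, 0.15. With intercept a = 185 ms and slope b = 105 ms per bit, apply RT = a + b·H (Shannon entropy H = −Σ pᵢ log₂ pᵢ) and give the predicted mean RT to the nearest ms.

Entropy contributions −pᵢ log₂ pᵢ: 0.5000, 0.5179, 0.5238, 0.4105; sum H = 1.9522 bits.
RT = a + bH = 185 + 105·1.9522 = 389.99 ms.

390 ms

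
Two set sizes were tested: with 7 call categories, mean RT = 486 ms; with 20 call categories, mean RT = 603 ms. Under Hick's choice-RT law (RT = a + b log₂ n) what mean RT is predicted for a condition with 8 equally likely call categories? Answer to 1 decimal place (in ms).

Solve the two-equation system in a and b:
  b = (603 − 486) / (log₂ 20 − log₂ 7) = 117 / (4.3219 − 2.8074) = 77.249 ms/bit
  a = 486 − 77.249 × 2.8074 = 269.133 ms
Then RT(8) = 269.133 + 77.249 × log₂ 8 = 269.133 + 77.249 × 3 ≈ 500.882 ms.

500.9 ms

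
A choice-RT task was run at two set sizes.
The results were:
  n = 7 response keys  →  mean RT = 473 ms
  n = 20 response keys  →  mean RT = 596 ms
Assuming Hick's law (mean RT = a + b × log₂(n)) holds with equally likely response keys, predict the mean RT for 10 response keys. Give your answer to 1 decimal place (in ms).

514.8 ms

Solve the two-equation system in a and b:
  b = (596 − 473) / (log₂ 20 − log₂ 7) = 123 / (4.3219 − 2.8074) = 81.211 ms/bit
  a = 473 − 81.211 × 2.8074 = 245.012 ms
Then RT(10) = 245.012 + 81.211 × log₂ 10 = 245.012 + 81.211 × 3.3219 ≈ 514.789 ms.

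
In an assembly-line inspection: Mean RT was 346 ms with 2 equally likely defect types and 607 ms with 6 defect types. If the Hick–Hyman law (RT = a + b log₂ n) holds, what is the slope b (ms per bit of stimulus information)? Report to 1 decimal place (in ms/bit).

164.7 ms/bit

Slope: b = (607 − 346) / (log₂ 6 − log₂ 2) = 261/1.5850 = 164.673 ms/bit.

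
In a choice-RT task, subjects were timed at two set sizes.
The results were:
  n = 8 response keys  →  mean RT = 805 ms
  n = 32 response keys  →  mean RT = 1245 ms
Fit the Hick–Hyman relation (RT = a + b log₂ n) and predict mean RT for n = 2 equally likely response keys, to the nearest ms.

365 ms

RT is linear in log₂ n, so two points fix the line:
  b = (1245 − 805) / (log₂ 32 − log₂ 8) = 440 / (5 − 3) = 220 ms/bit
  a = 805 − 220 × 3 = 145 ms
Then RT(2) = 145 + 220 × log₂ 2 = 145 + 220 × 1 ≈ 365.000 ms.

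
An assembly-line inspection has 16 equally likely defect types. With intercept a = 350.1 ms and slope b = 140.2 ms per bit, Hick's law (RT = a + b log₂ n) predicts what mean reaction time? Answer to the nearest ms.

log₂(16) = 4 bits, so RT = 350.1 + 140.2 × 4 ≈ 910.900 ms.

911 ms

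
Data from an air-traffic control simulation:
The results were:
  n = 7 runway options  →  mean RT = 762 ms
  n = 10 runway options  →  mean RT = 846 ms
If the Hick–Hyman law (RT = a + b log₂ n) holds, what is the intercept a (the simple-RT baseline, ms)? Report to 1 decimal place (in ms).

303.7 ms

Slope: b = (846 − 762) / (log₂ 10 − log₂ 7) = 84/0.5146 = 163.242 ms/bit.
Intercept: a = 762 − 163.242·log₂(7) = 303.722 ms.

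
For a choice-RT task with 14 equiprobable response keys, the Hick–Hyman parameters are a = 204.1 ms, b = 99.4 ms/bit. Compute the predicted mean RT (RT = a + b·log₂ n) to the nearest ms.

583 ms

log₂(14) = 3.8074 bits, so RT = 204.1 + 99.4 × 3.8074 ≈ 582.551 ms.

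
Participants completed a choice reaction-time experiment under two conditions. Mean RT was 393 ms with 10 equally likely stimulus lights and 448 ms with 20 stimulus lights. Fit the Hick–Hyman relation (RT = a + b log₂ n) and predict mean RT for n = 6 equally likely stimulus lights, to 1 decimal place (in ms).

352.5 ms

Fit slope and intercept:
  b = (448 − 393) / (log₂ 20 − log₂ 10) = 55 / (4.3219 − 3.3219) = 55.000 ms/bit
  a = 393 − 55.000 × 3.3219 = 210.294 ms
Then RT(6) = 210.294 + 55.000 × log₂ 6 = 210.294 + 55.000 × 2.5850 ≈ 352.467 ms.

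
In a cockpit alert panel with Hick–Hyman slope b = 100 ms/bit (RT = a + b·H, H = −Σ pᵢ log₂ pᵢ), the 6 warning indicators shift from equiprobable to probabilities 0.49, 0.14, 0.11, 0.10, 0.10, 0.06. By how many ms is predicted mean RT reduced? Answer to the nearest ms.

43 ms

Equiprobable entropy H₀ = log₂ 6 = 2.5850 bits.
Skewed entropy H = −Σ pᵢ log₂ pᵢ = 2.1596 bits.
ΔRT = b·(H₀ − H) = 100 × 0.4254 = 42.54 ms.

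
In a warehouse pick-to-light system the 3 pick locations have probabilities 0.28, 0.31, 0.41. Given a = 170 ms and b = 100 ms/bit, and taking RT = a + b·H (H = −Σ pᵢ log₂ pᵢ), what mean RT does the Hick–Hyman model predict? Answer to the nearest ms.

327 ms

Entropy contributions −pᵢ log₂ pᵢ: 0.5142, 0.5238, 0.5274; sum H = 1.5654 bits.
RT = a + bH = 170 + 100·1.5654 = 326.54 ms.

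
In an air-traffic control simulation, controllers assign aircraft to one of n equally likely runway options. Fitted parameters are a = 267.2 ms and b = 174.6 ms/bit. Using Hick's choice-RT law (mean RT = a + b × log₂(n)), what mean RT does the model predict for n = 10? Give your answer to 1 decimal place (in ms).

log₂(10) = 3.3219 bits, so RT = 267.2 + 174.6 × 3.3219 ≈ 847.209 ms.

847.2 ms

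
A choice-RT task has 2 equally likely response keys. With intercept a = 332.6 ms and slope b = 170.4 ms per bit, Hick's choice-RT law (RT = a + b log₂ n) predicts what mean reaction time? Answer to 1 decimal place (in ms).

log₂(2) = 1 bits, so RT = 332.6 + 170.4 × 1 ≈ 503.000 ms.

503.0 ms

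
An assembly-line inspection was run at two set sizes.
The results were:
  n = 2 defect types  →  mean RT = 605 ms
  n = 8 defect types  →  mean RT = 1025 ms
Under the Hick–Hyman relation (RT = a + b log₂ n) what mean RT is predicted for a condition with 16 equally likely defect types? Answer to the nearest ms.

1235 ms

Fit slope and intercept:
  b = (1025 − 605) / (log₂ 8 − log₂ 2) = 420 / (3 − 1) = 210 ms/bit
  a = 605 − 210 × 1 = 395 ms
Then RT(16) = 395 + 210 × log₂ 16 = 395 + 210 × 4 ≈ 1235.000 ms.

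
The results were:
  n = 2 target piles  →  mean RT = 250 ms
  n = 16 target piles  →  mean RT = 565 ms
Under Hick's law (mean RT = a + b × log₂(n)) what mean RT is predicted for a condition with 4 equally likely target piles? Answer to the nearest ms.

355 ms

RT is linear in log₂ n, so two points fix the line:
  b = (565 − 250) / (log₂ 16 − log₂ 2) = 315 / (4 − 1) = 105 ms/bit
  a = 250 − 105 × 1 = 145 ms
Then RT(4) = 145 + 105 × log₂ 4 = 145 + 105 × 2 ≈ 355.000 ms.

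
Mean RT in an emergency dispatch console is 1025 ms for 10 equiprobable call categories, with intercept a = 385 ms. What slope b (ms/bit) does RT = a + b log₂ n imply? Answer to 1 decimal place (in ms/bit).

192.7 ms/bit

b = (1025 − 385) / log₂(10) = 640 / 3.3219 = 192.659 ms/bit.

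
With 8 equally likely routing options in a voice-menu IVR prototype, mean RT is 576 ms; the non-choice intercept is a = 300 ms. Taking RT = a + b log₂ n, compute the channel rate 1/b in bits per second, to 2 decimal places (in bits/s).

Choice component = 576 − 300 = 276 ms over log₂(8) = 3 bits.
b = 276 / 3 = 92.000 ms/bit, so 1/b = 10.870 bits/s.

10.87 bits/s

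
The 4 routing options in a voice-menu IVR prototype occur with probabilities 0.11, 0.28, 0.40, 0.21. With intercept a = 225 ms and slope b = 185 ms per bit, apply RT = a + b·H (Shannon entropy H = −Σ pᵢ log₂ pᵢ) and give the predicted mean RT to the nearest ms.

570 ms

Entropy contributions −pᵢ log₂ pᵢ: 0.3503, 0.5142, 0.5288, 0.4728; sum H = 1.8661 bits.
RT = a + bH = 225 + 185·1.8661 = 570.23 ms.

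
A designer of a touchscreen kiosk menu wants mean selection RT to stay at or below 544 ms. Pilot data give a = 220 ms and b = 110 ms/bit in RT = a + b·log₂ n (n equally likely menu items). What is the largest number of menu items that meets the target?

7

110·log₂ n ≤ 544 − 220 = 324, giving log₂ n ≤ 2.9455 and n ≤ 7.703. The largest whole number is 7.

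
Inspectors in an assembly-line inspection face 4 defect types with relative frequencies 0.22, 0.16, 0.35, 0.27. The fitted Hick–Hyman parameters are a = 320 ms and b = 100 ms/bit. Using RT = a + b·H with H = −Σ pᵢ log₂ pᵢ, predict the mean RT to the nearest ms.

514 ms

Entropy contributions −pᵢ log₂ pᵢ: 0.4806, 0.4230, 0.5301, 0.5100; sum H = 1.9437 bits.
RT = a + bH = 320 + 100·1.9437 = 514.37 ms.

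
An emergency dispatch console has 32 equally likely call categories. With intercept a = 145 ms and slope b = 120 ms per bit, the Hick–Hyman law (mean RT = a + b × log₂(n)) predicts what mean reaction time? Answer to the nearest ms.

745 ms

log₂(32) = 5 bits, so RT = 145 + 120 × 5 ≈ 745.000 ms.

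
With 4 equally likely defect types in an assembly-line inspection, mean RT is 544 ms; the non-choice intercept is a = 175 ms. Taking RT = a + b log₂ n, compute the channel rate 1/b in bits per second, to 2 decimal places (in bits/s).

5.42 bits/s

Choice component = 544 − 175 = 369 ms over log₂(4) = 2 bits.
b = 369 / 2 = 184.500 ms/bit, so 1/b = 5.420 bits/s.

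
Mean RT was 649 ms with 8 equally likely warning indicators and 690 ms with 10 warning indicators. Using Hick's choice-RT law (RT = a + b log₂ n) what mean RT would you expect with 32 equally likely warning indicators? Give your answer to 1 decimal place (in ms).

903.7 ms

With log₂ n on the abscissa the relation is linear; from the two conditions:
  b = (690 − 649) / (log₂ 10 − log₂ 8) = 41 / (3.3219 − 3) = 127.358 ms/bit
  a = 649 − 127.358 × 3 = 266.927 ms
Then RT(32) = 266.927 + 127.358 × log₂ 32 = 266.927 + 127.358 × 5 ≈ 903.715 ms.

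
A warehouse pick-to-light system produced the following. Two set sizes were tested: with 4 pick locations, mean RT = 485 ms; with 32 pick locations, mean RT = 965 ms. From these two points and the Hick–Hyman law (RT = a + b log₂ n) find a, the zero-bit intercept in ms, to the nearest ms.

165 ms

The slope on a log₂ axis is (965 − 485) / (5 − 2) = 160 ms/bit.
a = RT₁ − b·log₂ n₁ = 485 − 160 × 2 = 165.000 ms.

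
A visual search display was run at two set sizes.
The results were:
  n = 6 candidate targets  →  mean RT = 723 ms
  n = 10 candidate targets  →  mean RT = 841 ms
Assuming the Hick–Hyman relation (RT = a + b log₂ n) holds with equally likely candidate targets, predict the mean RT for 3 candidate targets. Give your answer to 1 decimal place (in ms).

With log₂ n on the abscissa the relation is linear; from the two conditions:
  b = (841 − 723) / (log₂ 10 − log₂ 6) = 118 / (3.3219 − 2.5850) = 160.116 ms/bit
  a = 723 − 160.116 × 2.5850 = 309.106 ms
Then RT(3) = 309.106 + 160.116 × log₂ 3 = 309.106 + 160.116 × 1.5850 ≈ 562.884 ms.

562.9 ms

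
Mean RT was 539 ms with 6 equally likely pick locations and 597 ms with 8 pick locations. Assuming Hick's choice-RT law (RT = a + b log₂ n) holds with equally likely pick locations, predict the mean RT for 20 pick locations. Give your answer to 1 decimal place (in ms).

Fit slope and intercept:
  b = (597 − 539) / (log₂ 8 − log₂ 6) = 58 / (3 − 2.5850) = 139.746 ms/bit
  a = 539 − 139.746 × 2.5850 = 177.761 ms
Then RT(20) = 177.761 + 139.746 × log₂ 20 = 177.761 + 139.746 × 4.3219 ≈ 781.735 ms.

781.7 ms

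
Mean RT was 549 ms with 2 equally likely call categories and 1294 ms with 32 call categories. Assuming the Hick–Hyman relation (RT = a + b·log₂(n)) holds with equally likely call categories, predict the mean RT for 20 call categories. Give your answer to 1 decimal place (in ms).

1167.7 ms

Solve the two-equation system in a and b:
  b = (1294 − 549) / (log₂ 32 − log₂ 2) = 745 / (5 − 1) = 186.250 ms/bit
  a = 549 − 186.250 × 1 = 362.750 ms
Then RT(20) = 362.750 + 186.250 × log₂ 20 = 362.750 + 186.250 × 4.3219 ≈ 1167.709 ms.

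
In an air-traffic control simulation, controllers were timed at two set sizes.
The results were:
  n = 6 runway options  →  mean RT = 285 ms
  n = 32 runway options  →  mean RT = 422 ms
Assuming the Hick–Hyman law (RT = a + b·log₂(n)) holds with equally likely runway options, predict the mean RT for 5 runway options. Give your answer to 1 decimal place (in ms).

RT is linear in log₂ n, so two points fix the line:
  b = (422 − 285) / (log₂ 32 − log₂ 6) = 137 / (5 − 2.5850) = 56.728 ms/bit
  a = 285 − 56.728 × 2.5850 = 138.361 ms
Then RT(5) = 138.361 + 56.728 × log₂ 5 = 138.361 + 56.728 × 2.3219 ≈ 270.079 ms.

270.1 ms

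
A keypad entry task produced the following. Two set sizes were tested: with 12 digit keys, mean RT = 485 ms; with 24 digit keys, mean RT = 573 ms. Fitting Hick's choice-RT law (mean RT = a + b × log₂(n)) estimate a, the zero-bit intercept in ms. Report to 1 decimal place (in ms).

169.5 ms

Slope: b = (573 − 485) / (log₂ 24 − log₂ 12) = 88/1.0000 = 88.000 ms/bit.
a = RT₁ − b·log₂ n₁ = 485 − 88.000 × 3.5850 = 169.523 ms.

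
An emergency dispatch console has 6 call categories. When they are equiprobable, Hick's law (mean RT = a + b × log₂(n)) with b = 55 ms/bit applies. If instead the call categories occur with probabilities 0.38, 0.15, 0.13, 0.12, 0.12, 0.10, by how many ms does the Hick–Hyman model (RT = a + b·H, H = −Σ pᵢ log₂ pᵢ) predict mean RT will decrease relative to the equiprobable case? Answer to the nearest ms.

11 ms

Equiprobable entropy H₀ = log₂ 6 = 2.5850 bits.
Skewed entropy H = −Σ pᵢ log₂ pᵢ = 2.3900 bits.
ΔRT = b·(H₀ − H) = 55 × 0.1950 = 10.72 ms.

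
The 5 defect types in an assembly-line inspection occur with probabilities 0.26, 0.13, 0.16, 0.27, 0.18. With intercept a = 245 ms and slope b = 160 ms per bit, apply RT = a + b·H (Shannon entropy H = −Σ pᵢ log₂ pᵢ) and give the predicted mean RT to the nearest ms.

608 ms

Entropy contributions −pᵢ log₂ pᵢ: 0.5053, 0.3826, 0.4230, 0.5100, 0.4453; sum H = 2.2663 bits.
RT = a + bH = 245 + 160·2.2663 = 607.60 ms.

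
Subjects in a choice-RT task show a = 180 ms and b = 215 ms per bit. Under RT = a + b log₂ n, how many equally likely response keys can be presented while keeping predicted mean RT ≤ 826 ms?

Information budget: (826 − 180)/215 = 3.0047 bits, so n ≤ 2^3.0047 = 8.026 → at most 8.

8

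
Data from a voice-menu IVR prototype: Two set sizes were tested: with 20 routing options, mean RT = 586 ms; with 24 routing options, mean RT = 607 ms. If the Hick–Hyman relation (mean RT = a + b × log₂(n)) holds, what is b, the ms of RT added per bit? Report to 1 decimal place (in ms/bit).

79.8 ms/bit

b = (RT₂ − RT₁)/(log₂ n₂ − log₂ n₁) = (607 − 586)/(4.5850 − 4.3219) = 79.837 ms/bit.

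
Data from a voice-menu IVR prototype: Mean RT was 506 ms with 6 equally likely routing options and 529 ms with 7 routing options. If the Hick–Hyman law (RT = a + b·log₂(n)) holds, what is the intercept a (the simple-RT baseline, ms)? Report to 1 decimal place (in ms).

238.7 ms

The slope on a log₂ axis is (529 − 506) / (2.8074 − 2.5850) = 103.421 ms/bit.
a = RT₁ − b·log₂ n₁ = 506 − 103.421 × 2.5850 = 238.661 ms.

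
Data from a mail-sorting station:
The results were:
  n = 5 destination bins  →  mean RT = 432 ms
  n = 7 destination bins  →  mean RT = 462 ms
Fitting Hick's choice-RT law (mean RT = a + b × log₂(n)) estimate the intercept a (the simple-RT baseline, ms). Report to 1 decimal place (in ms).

The slope on a log₂ axis is (462 − 432) / (2.8074 − 2.3219) = 61.801 ms/bit.
a = RT₁ − b·log₂ n₁ = 432 − 61.801 × 2.3219 = 288.502 ms.

288.5 ms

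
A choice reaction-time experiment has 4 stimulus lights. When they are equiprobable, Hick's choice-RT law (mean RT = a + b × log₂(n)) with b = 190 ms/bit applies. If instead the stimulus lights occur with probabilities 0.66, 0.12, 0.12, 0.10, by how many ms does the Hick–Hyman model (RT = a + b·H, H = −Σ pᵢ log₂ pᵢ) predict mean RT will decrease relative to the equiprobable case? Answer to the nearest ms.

The RT saving is b·ΔH. Equiprobable H₀ = log₂(4) = 2.0000 bits; with the given probabilities H = 1.4620 bits.
b·(H₀ − H) = 190 × (2.0000 − 1.4620) = 102.23 ms.

102 ms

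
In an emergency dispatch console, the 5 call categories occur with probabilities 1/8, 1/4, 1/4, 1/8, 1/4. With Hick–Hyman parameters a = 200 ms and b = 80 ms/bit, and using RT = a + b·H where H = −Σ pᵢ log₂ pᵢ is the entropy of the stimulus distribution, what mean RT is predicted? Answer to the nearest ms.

380 ms

H = −Σ pᵢ log₂ pᵢ = 0.125·3 + 0.25·2 + 0.25·2 + 0.125·3 + 0.25·2 = 2.250 bits.
RT = 200 + 80 × 2.250 = 380.00 ms.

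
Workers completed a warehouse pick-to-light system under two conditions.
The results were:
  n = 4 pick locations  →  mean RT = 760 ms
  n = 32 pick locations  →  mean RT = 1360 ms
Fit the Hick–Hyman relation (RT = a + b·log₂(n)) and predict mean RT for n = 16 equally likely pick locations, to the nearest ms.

1160 ms

RT is linear in log₂ n, so two points fix the line:
  b = (1360 − 760) / (log₂ 32 − log₂ 4) = 600 / (5 − 2) = 200 ms/bit
  a = 760 − 200 × 2 = 360 ms
Then RT(16) = 360 + 200 × log₂ 16 = 360 + 200 × 4 ≈ 1160.000 ms.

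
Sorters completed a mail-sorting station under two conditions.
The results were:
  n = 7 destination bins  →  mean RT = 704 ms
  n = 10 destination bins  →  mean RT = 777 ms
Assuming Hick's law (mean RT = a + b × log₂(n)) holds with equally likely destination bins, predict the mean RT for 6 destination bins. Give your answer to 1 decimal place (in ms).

672.5 ms

RT is linear in log₂ n, so two points fix the line:
  b = (777 − 704) / (log₂ 10 − log₂ 7) = 73 / (3.3219 − 2.8074) = 141.865 ms/bit
  a = 704 − 141.865 × 2.8074 = 305.734 ms
Then RT(6) = 305.734 + 141.865 × log₂ 6 = 305.734 + 141.865 × 2.5850 ≈ 672.450 ms.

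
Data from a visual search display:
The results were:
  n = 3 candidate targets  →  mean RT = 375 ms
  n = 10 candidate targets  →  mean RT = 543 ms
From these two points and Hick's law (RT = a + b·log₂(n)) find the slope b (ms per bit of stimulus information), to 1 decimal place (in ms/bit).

96.7 ms/bit

Slope: b = (543 − 375) / (log₂ 10 − log₂ 3) = 168/1.7370 = 96.720 ms/bit.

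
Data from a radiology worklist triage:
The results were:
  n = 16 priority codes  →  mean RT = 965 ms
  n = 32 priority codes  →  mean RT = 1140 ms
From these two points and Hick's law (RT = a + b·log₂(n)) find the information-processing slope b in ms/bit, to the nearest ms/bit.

The slope on a log₂ axis is (1140 − 965) / (5 − 4) = 175 ms/bit.

175 ms/bit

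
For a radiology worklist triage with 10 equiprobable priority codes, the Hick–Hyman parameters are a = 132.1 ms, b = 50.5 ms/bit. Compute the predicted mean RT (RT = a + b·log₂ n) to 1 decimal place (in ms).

299.9 ms

log₂(10) = 3.3219 bits, so RT = 132.1 + 50.5 × 3.3219 ≈ 299.857 ms.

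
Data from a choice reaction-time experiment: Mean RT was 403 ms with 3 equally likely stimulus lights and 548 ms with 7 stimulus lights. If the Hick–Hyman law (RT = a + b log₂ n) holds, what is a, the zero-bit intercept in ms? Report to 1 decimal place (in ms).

Slope: b = (548 − 403) / (log₂ 7 − log₂ 3) = 145/1.2224 = 118.620 ms/bit.
a = RT₁ − b·log₂ n₁ = 403 − 118.620 × 1.5850 = 214.992 ms.

215.0 ms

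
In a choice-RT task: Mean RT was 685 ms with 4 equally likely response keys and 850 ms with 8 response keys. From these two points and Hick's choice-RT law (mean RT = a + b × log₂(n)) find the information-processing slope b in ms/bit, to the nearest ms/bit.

165 ms/bit

The slope on a log₂ axis is (850 − 685) / (3 − 2) = 165 ms/bit.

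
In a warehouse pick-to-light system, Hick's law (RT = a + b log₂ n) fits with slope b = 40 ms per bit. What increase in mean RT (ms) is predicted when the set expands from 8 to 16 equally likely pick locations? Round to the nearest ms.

The intercept a cancels: ΔRT = b·(log₂ n₂ − log₂ n₁) = b·log₂(n₂/n₁).
log₂(16) − log₂(8) = log₂(16/8) = log₂(2) = 1.
ΔRT = 40 × 1.0000 = 40.000 ms.

40 ms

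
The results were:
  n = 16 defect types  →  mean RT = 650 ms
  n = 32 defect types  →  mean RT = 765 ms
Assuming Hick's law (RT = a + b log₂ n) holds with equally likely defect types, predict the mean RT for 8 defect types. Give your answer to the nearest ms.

With log₂ n on the abscissa the relation is linear; from the two conditions:
  b = (765 − 650) / (log₂ 32 − log₂ 16) = 115 / (5 − 4) = 115 ms/bit
  a = 650 − 115 × 4 = 190 ms
Then RT(8) = 190 + 115 × log₂ 8 = 190 + 115 × 3 ≈ 535.000 ms.

535 ms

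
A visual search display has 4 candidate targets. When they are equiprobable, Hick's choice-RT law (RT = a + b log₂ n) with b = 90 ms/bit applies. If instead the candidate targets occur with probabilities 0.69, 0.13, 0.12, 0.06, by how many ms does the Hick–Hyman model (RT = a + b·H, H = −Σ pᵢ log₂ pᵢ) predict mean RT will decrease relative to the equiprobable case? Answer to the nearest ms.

57 ms

The RT saving is b·ΔH. Equiprobable H₀ = log₂(4) = 2.0000 bits; with the given probabilities H = 1.3626 bits.
b·(H₀ − H) = 90 × (2.0000 − 1.3626) = 57.36 ms.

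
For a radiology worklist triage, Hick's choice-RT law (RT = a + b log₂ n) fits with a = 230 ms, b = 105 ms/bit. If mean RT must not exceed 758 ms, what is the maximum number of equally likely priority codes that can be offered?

32

105·log₂ n ≤ 758 − 230 = 528, giving log₂ n ≤ 5.0286 and n ≤ 32.640. The largest whole number is 32.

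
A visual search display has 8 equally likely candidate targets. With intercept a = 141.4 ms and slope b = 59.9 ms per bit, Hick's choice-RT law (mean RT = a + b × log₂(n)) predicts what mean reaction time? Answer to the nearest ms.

321 ms

log₂(8) = 3 bits, so RT = 141.4 + 59.9 × 3 ≈ 321.100 ms.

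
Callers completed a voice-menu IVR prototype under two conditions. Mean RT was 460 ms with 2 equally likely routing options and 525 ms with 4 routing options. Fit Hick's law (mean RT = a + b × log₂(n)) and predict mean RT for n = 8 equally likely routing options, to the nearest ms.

RT is linear in log₂ n, so two points fix the line:
  b = (525 − 460) / (log₂ 4 − log₂ 2) = 65 / (2 − 1) = 65 ms/bit
  a = 460 − 65 × 1 = 395 ms
Then RT(8) = 395 + 65 × log₂ 8 = 395 + 65 × 3 ≈ 590.000 ms.

590 ms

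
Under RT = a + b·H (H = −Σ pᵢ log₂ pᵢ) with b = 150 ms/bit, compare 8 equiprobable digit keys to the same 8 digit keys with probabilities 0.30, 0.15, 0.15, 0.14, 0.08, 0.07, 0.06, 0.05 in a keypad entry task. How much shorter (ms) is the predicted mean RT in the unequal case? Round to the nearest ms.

Equiprobable entropy H₀ = log₂ 8 = 3.0000 bits.
Skewed entropy H = −Σ pᵢ log₂ pᵢ = 2.7590 bits.
ΔRT = b·(H₀ − H) = 150 × 0.2410 = 36.15 ms.

36 ms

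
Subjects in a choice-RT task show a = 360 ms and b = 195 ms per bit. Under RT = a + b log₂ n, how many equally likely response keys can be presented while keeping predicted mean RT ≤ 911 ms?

Set 360 + 195·log₂ n ≤ 911 → log₂ n ≤ (911 − 360)/195 = 2.8256.
So n ≤ 2^2.8256 = 7.089; the largest integer n is 7.

7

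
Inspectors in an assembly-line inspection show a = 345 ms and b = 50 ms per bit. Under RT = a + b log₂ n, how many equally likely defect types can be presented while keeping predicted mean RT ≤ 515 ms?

10

Set 345 + 50·log₂ n ≤ 515 → log₂ n ≤ (515 − 345)/50 = 3.4000.
So n ≤ 2^3.4000 = 10.556; the largest integer n is 10.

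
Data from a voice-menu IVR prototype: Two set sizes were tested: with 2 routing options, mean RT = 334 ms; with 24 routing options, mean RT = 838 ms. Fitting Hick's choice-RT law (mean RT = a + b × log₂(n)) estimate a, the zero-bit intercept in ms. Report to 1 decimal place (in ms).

193.4 ms

The slope on a log₂ axis is (838 − 334) / (4.5850 − 1) = 140.587 ms/bit.
Intercept: a = 334 − 140.587·log₂(2) = 193.413 ms.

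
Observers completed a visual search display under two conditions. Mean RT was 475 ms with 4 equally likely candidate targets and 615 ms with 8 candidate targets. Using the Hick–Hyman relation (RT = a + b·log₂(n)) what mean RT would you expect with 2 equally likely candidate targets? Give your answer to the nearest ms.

335 ms

RT is linear in log₂ n, so two points fix the line:
  b = (615 − 475) / (log₂ 8 − log₂ 4) = 140 / (3 − 2) = 140 ms/bit
  a = 475 − 140 × 2 = 195 ms
Then RT(2) = 195 + 140 × log₂ 2 = 195 + 140 × 1 ≈ 335.000 ms.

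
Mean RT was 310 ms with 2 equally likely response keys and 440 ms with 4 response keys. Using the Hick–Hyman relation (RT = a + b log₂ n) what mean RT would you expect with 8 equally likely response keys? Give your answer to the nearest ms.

Solve the two-equation system in a and b:
  b = (440 − 310) / (log₂ 4 − log₂ 2) = 130 / (2 − 1) = 130 ms/bit
  a = 310 − 130 × 1 = 180 ms
Then RT(8) = 180 + 130 × log₂ 8 = 180 + 130 × 3 ≈ 570.000 ms.

570 ms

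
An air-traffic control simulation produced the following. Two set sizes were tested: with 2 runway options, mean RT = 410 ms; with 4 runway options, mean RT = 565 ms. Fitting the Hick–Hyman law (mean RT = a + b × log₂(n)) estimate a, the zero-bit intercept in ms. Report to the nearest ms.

The slope on a log₂ axis is (565 − 410) / (2 − 1) = 155 ms/bit.
Intercept: a = 410 − 155·log₂(2) = 255.000 ms.

255 ms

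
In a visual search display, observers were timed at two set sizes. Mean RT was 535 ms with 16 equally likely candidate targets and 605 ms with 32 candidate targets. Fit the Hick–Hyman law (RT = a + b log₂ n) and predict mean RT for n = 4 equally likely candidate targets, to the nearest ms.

395 ms

RT is linear in log₂ n, so two points fix the line:
  b = (605 − 535) / (log₂ 32 − log₂ 16) = 70 / (5 − 4) = 70 ms/bit
  a = 535 − 70 × 4 = 255 ms
Then RT(4) = 255 + 70 × log₂ 4 = 255 + 70 × 2 ≈ 395.000 ms.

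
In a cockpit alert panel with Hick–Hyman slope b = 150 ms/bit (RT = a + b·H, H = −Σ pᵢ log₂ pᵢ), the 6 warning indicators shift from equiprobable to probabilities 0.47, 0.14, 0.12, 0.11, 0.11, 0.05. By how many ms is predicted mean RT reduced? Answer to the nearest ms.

Equiprobable entropy H₀ = log₂ 6 = 2.5850 bits.
Skewed entropy H = −Σ pᵢ log₂ pᵢ = 2.1928 bits.
ΔRT = b·(H₀ − H) = 150 × 0.3922 = 58.82 ms.

59 ms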